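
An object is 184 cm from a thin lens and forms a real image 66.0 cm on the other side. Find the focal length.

Real image ⇒ d_i = +66.0 cm.
1/f = 1/d_o + 1/d_i = 1/(184) + 1/(66.0) = 0.02059, so f = 48.6 cm.
Since f is positive, the thin lens is converging.

f = 48.6 cm (converging)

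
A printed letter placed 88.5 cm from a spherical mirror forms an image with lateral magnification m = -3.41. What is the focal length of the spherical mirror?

f = 68.4 cm (concave)

m = −d_i/d_o ⇒ d_i = −m·d_o = −(-3.41)·(88.5) = 301.8 cm.
1/f = 1/d_o + 1/d_i = 1/(88.5) + 1/(301.8) = 0.01461, so f = 68.4 cm.
Since f is positive, the spherical mirror is concave.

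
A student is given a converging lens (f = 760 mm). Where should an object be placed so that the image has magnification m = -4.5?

m = −d_i/d_o ⇒ d_i = −m·d_o.
1/f = 1/d_o + 1/d_i = 1/d_o − 1/(m·d_o) = (1 − 1/m)/d_o, so d_o = f(1 − 1/m) = (760.0)(1 − 1/(-4.5)) = 929 mm.

929 mm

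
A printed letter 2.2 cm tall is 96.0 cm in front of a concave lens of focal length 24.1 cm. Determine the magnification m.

m = +0.201

For a concave lens, f = -24.1 cm.
1/d_i = 1/f − 1/d_o = 1/(-24.10) − 1/(96.0) = -0.05191, so d_i = -19.26 cm.
m = −d_i/d_o = −(-19.26)/(96.0) = +0.201.
The image is virtual, upright and reduced, on the same side as the object.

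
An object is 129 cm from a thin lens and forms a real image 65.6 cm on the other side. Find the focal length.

Real image ⇒ d_i = +65.6 cm.
1/f = 1/d_o + 1/d_i = 1/(129) + 1/(65.6) = 0.02300, so f = 43.5 cm.
Since f is positive, the thin lens is converging.

f = 43.5 cm (converging)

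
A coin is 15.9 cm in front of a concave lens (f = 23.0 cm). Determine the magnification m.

For a concave lens, f = -23.0 cm.
1/d_i = 1/f − 1/d_o = 1/(-23.00) − 1/(15.9) = -0.1064, so d_i = -9.401 cm.
m = −d_i/d_o = −(-9.401)/(15.9) = +0.591.
The image is virtual, upright and reduced, on the same side as the object.

m = +0.591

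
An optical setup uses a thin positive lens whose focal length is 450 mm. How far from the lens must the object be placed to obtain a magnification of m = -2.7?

617 mm

m = −d_i/d_o ⇒ d_i = −m·d_o.
1/f = 1/d_o + 1/d_i = 1/d_o − 1/(m·d_o) = (1 − 1/m)/d_o, so d_o = f(1 − 1/m) = (450.0)(1 − 1/(-2.7)) = 617 mm.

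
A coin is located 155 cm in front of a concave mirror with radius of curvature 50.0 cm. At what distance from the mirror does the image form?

f = R/2 = 50.0/2 = 25.00 cm.
Mirror equation: 1/d_i = 1/f − 1/d_o = 1/(25.00) − 1/(155) = 0.04000 − 0.006452 = 0.03355, so d_i = 29.8 cm.
The image is real, inverted and reduced, in front of the mirror.

29.8 cm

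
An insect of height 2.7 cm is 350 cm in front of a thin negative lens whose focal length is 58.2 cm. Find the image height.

0.385 cm

For a negative lens, f = -58.2 cm.
1/d_i = 1/f − 1/d_o = 1/(-58.20) − 1/(350) = -0.02004, so d_i = -49.90 cm.
m = −d_i/d_o = +0.1426.
|h_i| = |m|·h_o = 0.1426 × 2.7 = 0.385 cm. The image is virtual, upright and reduced, on the same side as the object.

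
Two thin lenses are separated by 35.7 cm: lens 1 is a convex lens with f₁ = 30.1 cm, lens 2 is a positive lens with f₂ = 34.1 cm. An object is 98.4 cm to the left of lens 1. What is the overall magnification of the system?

m = -0.360

Lens 1: 1/d_i1 = 1/(30.1) − 1/(98.4) = 0.02306, so d_i1 = 43.37 cm; m₁ = −d_i1/d_o1 = -0.4408.
d_o2 = 35.7 − (43.37) = -7.670 cm (virtual object).
Lens 2: 1/d_i2 = 1/(34.1) − 1/(-7.670) = 0.1597, so d_i2 = 6.262 cm; m₂ = −d_i2/d_o2 = +0.8164.
m = m₁·m₂ = (-0.4408)(+0.8164) = -0.360.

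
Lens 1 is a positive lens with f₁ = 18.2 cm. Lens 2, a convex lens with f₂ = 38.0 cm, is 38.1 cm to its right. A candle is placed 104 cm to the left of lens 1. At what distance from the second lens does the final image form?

Lens 1: 1/d_i1 = 1/f₁ − 1/d_o1 = 1/(18.2) − 1/(104) = 0.04533, so d_i1 = 22.06 cm.
The intermediate image is 22.06 cm to the right of lens 1, which is 38.1 − (22.06) = 16.04 cm to the left of lens 2, so d_o2 = +16.04 cm.
Lens 2: 1/d_i2 = 1/f₂ − 1/d_o2 = 1/(38.0) − 1/(16.04) = -0.03603, so d_i2 = -27.8 cm.
The final image is virtual, 27.8 cm to the left of lens 2 (overall magnification ≈ -0.37).

27.8 cm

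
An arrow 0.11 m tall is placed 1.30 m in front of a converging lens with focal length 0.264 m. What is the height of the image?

1/d_i = 1/f − 1/d_o = 1/(0.2640) − 1/(1.30) = 3.019, so d_i = 0.3313 m.
m = −d_i/d_o = -0.2548.
|h_i| = |m|·h_o = 0.2548 × 0.11 = 0.0280 m. The image is real, inverted and reduced, on the far side of the lens.

0.0280 m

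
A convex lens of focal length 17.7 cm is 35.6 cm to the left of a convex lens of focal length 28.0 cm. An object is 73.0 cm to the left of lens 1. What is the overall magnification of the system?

m = -0.568

Lens 1: 1/d_i1 = 1/(17.7) − 1/(73.0) = 0.04280, so d_i1 = 23.37 cm; m₁ = −d_i1/d_o1 = -0.3201.
d_o2 = 35.6 − (23.37) = 12.23 cm.
Lens 2: 1/d_i2 = 1/(28.0) − 1/(12.23) = -0.04605, so d_i2 = -21.71 cm; m₂ = −d_i2/d_o2 = +1.776.
m = m₁·m₂ = (-0.3201)(+1.776) = -0.568.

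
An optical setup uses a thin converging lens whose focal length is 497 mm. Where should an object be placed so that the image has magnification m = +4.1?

376 mm

m = −d_i/d_o ⇒ d_i = −m·d_o.
1/f = 1/d_o + 1/d_i = 1/d_o − 1/(m·d_o) = (1 − 1/m)/d_o, so d_o = f(1 − 1/m) = (497.0)(1 − 1/(+4.1)) = 376 mm.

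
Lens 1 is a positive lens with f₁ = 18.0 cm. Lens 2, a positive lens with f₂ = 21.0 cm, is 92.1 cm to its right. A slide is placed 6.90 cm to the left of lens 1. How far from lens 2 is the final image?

Lens 1: 1/d_i1 = 1/f₁ − 1/d_o1 = 1/(18.0) − 1/(6.90) = -0.08937, so d_i1 = -11.19 cm.
The intermediate image is 11.19 cm to the left of lens 1 (virtual), which is 92.1 − (-11.19) = 103.3 cm to the left of lens 2, so d_o2 = +103.3 cm.
Lens 2: 1/d_i2 = 1/f₂ − 1/d_o2 = 1/(21.0) − 1/(103.3) = 0.03794, so d_i2 = 26.4 cm.
The final image is real, 26.4 cm to the right of lens 2 (overall magnification ≈ -0.41).

26.4 cm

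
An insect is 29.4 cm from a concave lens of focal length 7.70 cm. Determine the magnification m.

For a concave lens, f = -7.70 cm.
1/d_i = 1/f − 1/d_o = 1/(-7.700) − 1/(29.4) = -0.1639, so d_i = -6.102 cm.
m = −d_i/d_o = −(-6.102)/(29.4) = +0.208.
The image is virtual, upright and reduced, on the same side as the object.

m = +0.208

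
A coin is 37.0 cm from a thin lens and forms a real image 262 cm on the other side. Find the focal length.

f = 32.4 cm (converging)

Real image ⇒ d_i = +262 cm.
1/f = 1/d_o + 1/d_i = 1/(37.0) + 1/(262) = 0.03084, so f = 32.4 cm.
Since f is positive, the thin lens is converging.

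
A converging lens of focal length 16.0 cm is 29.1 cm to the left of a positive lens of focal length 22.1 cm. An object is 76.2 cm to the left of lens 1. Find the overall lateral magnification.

m = -0.443

Lens 1: 1/d_i1 = 1/(16.0) − 1/(76.2) = 0.04938, so d_i1 = 20.25 cm; m₁ = −d_i1/d_o1 = -0.2657.
d_o2 = 29.1 − (20.25) = 8.850 cm.
Lens 2: 1/d_i2 = 1/(22.1) − 1/(8.850) = -0.06775, so d_i2 = -14.76 cm; m₂ = −d_i2/d_o2 = +1.668.
m = m₁·m₂ = (-0.2657)(+1.668) = -0.443.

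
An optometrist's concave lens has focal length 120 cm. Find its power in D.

For a concave lens, f = −120 cm.
f = -120 cm = -1.20 m.
P = 1/f = 1/(-1.20 m) = -0.833 D.

P = -0.833 D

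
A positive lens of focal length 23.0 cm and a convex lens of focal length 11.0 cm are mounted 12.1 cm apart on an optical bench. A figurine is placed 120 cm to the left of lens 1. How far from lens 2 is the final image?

Lens 1: 1/d_i1 = 1/f₁ − 1/d_o1 = 1/(23.0) − 1/(120) = 0.03514, so d_i1 = 28.45 cm.
The intermediate image is 28.45 cm to the right of lens 1, which lies 16.35 cm to the right of lens 2 — a virtual object — so d_o2 = −16.35 cm.
Lens 2: 1/d_i2 = 1/f₂ − 1/d_o2 = 1/(11.0) − 1/(-16.35) = 0.1521, so d_i2 = 6.58 cm.
The final image is real, 6.58 cm to the right of lens 2 (overall magnification ≈ -0.095).

6.58 cm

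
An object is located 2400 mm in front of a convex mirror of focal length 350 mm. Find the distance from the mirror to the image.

For a convex mirror, f = -350 mm.
Mirror equation: 1/d_i = 1/f − 1/d_o = 1/(-350.0) − 1/(2400) = -0.002857 − 0.0004167 = -0.003274, so d_i = -305 mm.
The image is virtual, upright and reduced, behind the mirror.

305 mm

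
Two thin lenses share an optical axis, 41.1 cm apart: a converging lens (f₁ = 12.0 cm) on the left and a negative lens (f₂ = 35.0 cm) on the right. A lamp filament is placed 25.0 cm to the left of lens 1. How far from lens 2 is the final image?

11.9 cm

Lens 1: 1/d_i1 = 1/f₁ − 1/d_o1 = 1/(12.0) − 1/(25.0) = 0.04333, so d_i1 = 23.08 cm.
The intermediate image is 23.08 cm to the right of lens 1, which is 41.1 − (23.08) = 18.02 cm to the left of lens 2, so d_o2 = +18.02 cm.
Lens 2 is diverging, so f₂ = −35.0 cm.
Lens 2: 1/d_i2 = 1/f₂ − 1/d_o2 = 1/(-35.0) − 1/(18.02) = -0.08407, so d_i2 = -11.9 cm.
The final image is virtual, 11.9 cm to the left of lens 2 (overall magnification ≈ -0.61).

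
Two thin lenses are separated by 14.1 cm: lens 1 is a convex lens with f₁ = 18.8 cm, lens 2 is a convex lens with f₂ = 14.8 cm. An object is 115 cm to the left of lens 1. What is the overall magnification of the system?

Lens 1: 1/d_i1 = 1/(18.8) − 1/(115) = 0.04450, so d_i1 = 22.47 cm; m₁ = −d_i1/d_o1 = -0.1954.
d_o2 = 14.1 − (22.47) = -8.370 cm (virtual object).
Lens 2: 1/d_i2 = 1/(14.8) − 1/(-8.370) = 0.1870, so d_i2 = 5.346 cm; m₂ = −d_i2/d_o2 = +0.6388.
m = m₁·m₂ = (-0.1954)(+0.6388) = -0.125.

m = -0.125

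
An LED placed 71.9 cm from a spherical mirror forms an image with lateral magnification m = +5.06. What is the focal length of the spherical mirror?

f = 89.6 cm (concave)

m = −d_i/d_o ⇒ d_i = −m·d_o = −(+5.06)·(71.9) = -363.8 cm.
1/f = 1/d_o + 1/d_i = 1/(71.9) + 1/(-363.8) = 0.01116, so f = 89.6 cm.
Since f is positive, the spherical mirror is concave.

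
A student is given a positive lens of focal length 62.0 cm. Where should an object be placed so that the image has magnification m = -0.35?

239 cm

m = −d_i/d_o ⇒ d_i = −m·d_o.
1/f = 1/d_o + 1/d_i = 1/d_o − 1/(m·d_o) = (1 − 1/m)/d_o, so d_o = f(1 − 1/m) = (62.00)(1 − 1/(-0.35)) = 239 cm.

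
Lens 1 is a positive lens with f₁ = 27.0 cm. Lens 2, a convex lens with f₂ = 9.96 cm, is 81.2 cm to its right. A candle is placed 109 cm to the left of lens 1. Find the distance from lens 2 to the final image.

12.8 cm

Lens 1: 1/d_i1 = 1/f₁ − 1/d_o1 = 1/(27.0) − 1/(109) = 0.02786, so d_i1 = 35.89 cm.
The intermediate image is 35.89 cm to the right of lens 1, which is 81.2 − (35.89) = 45.31 cm to the left of lens 2, so d_o2 = +45.31 cm.
Lens 2: 1/d_i2 = 1/f₂ − 1/d_o2 = 1/(9.96) − 1/(45.31) = 0.07833, so d_i2 = 12.8 cm.
The final image is real, 12.8 cm to the right of lens 2 (overall magnification ≈ 0.093).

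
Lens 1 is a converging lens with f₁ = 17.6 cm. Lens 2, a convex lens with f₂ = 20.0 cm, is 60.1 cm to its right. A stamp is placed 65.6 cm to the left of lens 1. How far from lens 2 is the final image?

44.9 cm

Lens 1: 1/d_i1 = 1/f₁ − 1/d_o1 = 1/(17.6) − 1/(65.6) = 0.04157, so d_i1 = 24.05 cm.
The intermediate image is 24.05 cm to the right of lens 1, which is 60.1 − (24.05) = 36.05 cm to the left of lens 2, so d_o2 = +36.05 cm.
Lens 2: 1/d_i2 = 1/f₂ − 1/d_o2 = 1/(20.0) − 1/(36.05) = 0.02226, so d_i2 = 44.9 cm.
The final image is real, 44.9 cm to the right of lens 2 (overall magnification ≈ 0.46).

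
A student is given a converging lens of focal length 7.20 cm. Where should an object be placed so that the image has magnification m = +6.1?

6.02 cm

m = −d_i/d_o ⇒ d_i = −m·d_o.
1/f = 1/d_o + 1/d_i = 1/d_o − 1/(m·d_o) = (1 − 1/m)/d_o, so d_o = f(1 − 1/m) = (7.200)(1 − 1/(+6.1)) = 6.02 cm.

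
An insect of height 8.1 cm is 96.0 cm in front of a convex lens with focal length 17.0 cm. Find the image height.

1/d_i = 1/f − 1/d_o = 1/(17.00) − 1/(96.0) = 0.04841, so d_i = 20.66 cm.
m = −d_i/d_o = -0.2152.
|h_i| = |m|·h_o = 0.2152 × 8.1 = 1.74 cm. The image is real, inverted and reduced, on the far side of the lens.

1.74 cm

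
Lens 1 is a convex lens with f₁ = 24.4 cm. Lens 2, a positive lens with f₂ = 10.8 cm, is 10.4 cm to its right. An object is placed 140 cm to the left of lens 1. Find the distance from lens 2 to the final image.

Lens 1: 1/d_i1 = 1/f₁ − 1/d_o1 = 1/(24.4) − 1/(140) = 0.03384, so d_i1 = 29.55 cm.
The intermediate image is 29.55 cm to the right of lens 1, which lies 19.15 cm to the right of lens 2 — a virtual object — so d_o2 = −19.15 cm.
Lens 2: 1/d_i2 = 1/f₂ − 1/d_o2 = 1/(10.8) − 1/(-19.15) = 0.1448, so d_i2 = 6.91 cm.
The final image is real, 6.91 cm to the right of lens 2 (overall magnification ≈ -0.076).

6.91 cm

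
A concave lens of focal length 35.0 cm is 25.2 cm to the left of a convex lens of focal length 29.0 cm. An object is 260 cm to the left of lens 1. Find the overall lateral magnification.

m = -0.127

f₁ = −35.0 cm (diverging).
Lens 1: 1/d_i1 = 1/(-35.0) − 1/(260) = -0.03242, so d_i1 = -30.85 cm; m₁ = −d_i1/d_o1 = +0.1187.
d_o2 = 25.2 − (-30.85) = 56.05 cm.
Lens 2: 1/d_i2 = 1/(29.0) − 1/(56.05) = 0.01664, so d_i2 = 60.09 cm; m₂ = −d_i2/d_o2 = -1.072.
m = m₁·m₂ = (+0.1187)(-1.072) = -0.127.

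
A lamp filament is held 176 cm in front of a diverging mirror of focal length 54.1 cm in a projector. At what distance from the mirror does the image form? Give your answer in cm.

41.4 cm

For a diverging mirror, f = -54.1 cm.
Mirror equation: 1/q = 1/f − 1/p = 1/(-54.10) − 1/(176) = -0.01848 − 0.005682 = -0.02417, so q = -41.4 cm.
The image is virtual, upright and reduced, behind the mirror.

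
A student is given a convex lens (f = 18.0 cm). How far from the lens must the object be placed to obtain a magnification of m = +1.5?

m = −d_i/d_o ⇒ d_i = −m·d_o.
1/f = 1/d_o + 1/d_i = 1/d_o − 1/(m·d_o) = (1 − 1/m)/d_o, so d_o = f(1 − 1/m) = (18.00)(1 − 1/(+1.5)) = 6.00 cm.

6.00 cm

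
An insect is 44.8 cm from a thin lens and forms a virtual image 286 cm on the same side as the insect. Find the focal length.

f = 53.1 cm (converging)

Virtual image ⇒ d_i = −286 cm.
1/f = 1/d_o + 1/d_i = 1/(44.8) + 1/(-286) = 0.01882, so f = 53.1 cm.
Since f is positive, the thin lens is converging.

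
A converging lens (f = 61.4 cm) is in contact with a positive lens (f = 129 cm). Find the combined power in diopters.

P₁ = 1/f₁ = 1/(0.614 m) = +1.629 D; P₂ = 1/f₂ = 1/(1.29 m) = +0.7752 D.
For thin lenses in contact, P = P₁ + P₂ = (+1.629) + (+0.7752) = +2.40 D.

P = +2.40 D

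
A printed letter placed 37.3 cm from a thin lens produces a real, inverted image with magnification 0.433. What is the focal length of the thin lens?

f = 11.3 cm (converging)

m = −d_i/d_o ⇒ d_i = −m·d_o = −(-0.433)·(37.3) = 16.15 cm.
1/f = 1/d_o + 1/d_i = 1/(37.3) + 1/(16.15) = 0.08873, so f = 11.3 cm.
Since f is positive, the thin lens is converging.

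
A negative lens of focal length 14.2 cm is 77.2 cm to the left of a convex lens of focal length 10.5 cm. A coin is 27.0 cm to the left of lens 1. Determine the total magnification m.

m = -0.0476

f₁ = −14.2 cm (diverging).
Lens 1: 1/d_i1 = 1/(-14.2) − 1/(27.0) = -0.1075, so d_i1 = -9.306 cm; m₁ = −d_i1/d_o1 = +0.3447.
d_o2 = 77.2 − (-9.306) = 86.51 cm.
Lens 2: 1/d_i2 = 1/(10.5) − 1/(86.51) = 0.08368, so d_i2 = 11.95 cm; m₂ = −d_i2/d_o2 = -0.1381.
m = m₁·m₂ = (+0.3447)(-0.1381) = -0.0476.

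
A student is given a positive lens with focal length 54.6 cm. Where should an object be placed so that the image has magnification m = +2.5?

32.8 cm

m = −d_i/d_o ⇒ d_i = −m·d_o.
1/f = 1/d_o + 1/d_i = 1/d_o − 1/(m·d_o) = (1 − 1/m)/d_o, so d_o = f(1 − 1/m) = (54.60)(1 − 1/(+2.5)) = 32.8 cm.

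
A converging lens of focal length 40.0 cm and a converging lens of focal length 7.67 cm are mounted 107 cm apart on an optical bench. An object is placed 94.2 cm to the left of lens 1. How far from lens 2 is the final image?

9.64 cm

Lens 1: 1/d_i1 = 1/f₁ − 1/d_o1 = 1/(40.0) − 1/(94.2) = 0.01438, so d_i1 = 69.52 cm.
The intermediate image is 69.52 cm to the right of lens 1, which is 107 − (69.52) = 37.48 cm to the left of lens 2, so d_o2 = +37.48 cm.
Lens 2: 1/d_i2 = 1/f₂ − 1/d_o2 = 1/(7.67) − 1/(37.48) = 0.1037, so d_i2 = 9.64 cm.
The final image is real, 9.64 cm to the right of lens 2 (overall magnification ≈ 0.19).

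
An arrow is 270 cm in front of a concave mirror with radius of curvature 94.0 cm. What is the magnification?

m = -0.211

f = R/2 = 94.0/2 = 47.00 cm.
1/d_i = 1/f − 1/d_o = 1/(47.00) − 1/(270) = 0.01757, so d_i = 56.91 cm.
m = −d_i/d_o = −(56.91)/(270) = -0.211.
The image is real, inverted and reduced, in front of the mirror.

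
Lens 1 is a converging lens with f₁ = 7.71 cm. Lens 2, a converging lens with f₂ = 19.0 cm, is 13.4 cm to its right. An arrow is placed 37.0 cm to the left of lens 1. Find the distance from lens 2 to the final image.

4.53 cm

Lens 1: 1/d_i1 = 1/f₁ − 1/d_o1 = 1/(7.71) − 1/(37.0) = 0.1027, so d_i1 = 9.740 cm.
The intermediate image is 9.740 cm to the right of lens 1, which is 13.4 − (9.740) = 3.660 cm to the left of lens 2, so d_o2 = +3.660 cm.
Lens 2: 1/d_i2 = 1/f₂ − 1/d_o2 = 1/(19.0) − 1/(3.660) = -0.2206, so d_i2 = -4.53 cm.
The final image is virtual, 4.53 cm to the left of lens 2 (overall magnification ≈ -0.33).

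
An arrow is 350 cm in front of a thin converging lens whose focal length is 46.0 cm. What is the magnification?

m = -0.151

1/d_i = 1/f − 1/d_o = 1/(46.00) − 1/(350) = 0.01888, so d_i = 52.96 cm.
m = −d_i/d_o = −(52.96)/(350) = -0.151.
The image is real, inverted and reduced, on the far side of the lens.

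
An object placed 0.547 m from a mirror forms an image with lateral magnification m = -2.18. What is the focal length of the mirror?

m = −d_i/d_o ⇒ d_i = −m·d_o = −(-2.18)·(0.547) = 1.192 m.
1/f = 1/d_o + 1/d_i = 1/(0.547) + 1/(1.192) = 2.667, so f = 0.375 m.
Since f is positive, the mirror is concave.

f = 0.375 m (concave)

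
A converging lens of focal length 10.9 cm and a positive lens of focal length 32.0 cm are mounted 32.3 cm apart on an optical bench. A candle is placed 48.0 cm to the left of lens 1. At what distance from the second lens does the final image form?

Lens 1: 1/d_i1 = 1/f₁ − 1/d_o1 = 1/(10.9) − 1/(48.0) = 0.07091, so d_i1 = 14.10 cm.
The intermediate image is 14.10 cm to the right of lens 1, which is 32.3 − (14.10) = 18.20 cm to the left of lens 2, so d_o2 = +18.20 cm.
Lens 2: 1/d_i2 = 1/f₂ − 1/d_o2 = 1/(32.0) − 1/(18.20) = -0.02370, so d_i2 = -42.2 cm.
The final image is virtual, 42.2 cm to the left of lens 2 (overall magnification ≈ -0.68).

42.2 cm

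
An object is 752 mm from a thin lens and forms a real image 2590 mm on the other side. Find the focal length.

f = 583 mm (converging)

Real image ⇒ d_i = +2590 mm.
1/f = 1/d_o + 1/d_i = 1/(752) + 1/(2590) = 0.001716, so f = 583 mm.
Since f is positive, the thin lens is converging.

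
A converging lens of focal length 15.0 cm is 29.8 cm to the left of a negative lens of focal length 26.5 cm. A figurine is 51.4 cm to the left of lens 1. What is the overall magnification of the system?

m = -0.311

Lens 1: 1/d_i1 = 1/(15.0) − 1/(51.4) = 0.04721, so d_i1 = 21.18 cm; m₁ = −d_i1/d_o1 = -0.4121.
d_o2 = 29.8 − (21.18) = 8.620 cm.
f₂ = −26.5 cm (diverging).
Lens 2: 1/d_i2 = 1/(-26.5) − 1/(8.620) = -0.1537, so d_i2 = -6.504 cm; m₂ = −d_i2/d_o2 = +0.7546.
m = m₁·m₂ = (-0.4121)(+0.7546) = -0.311.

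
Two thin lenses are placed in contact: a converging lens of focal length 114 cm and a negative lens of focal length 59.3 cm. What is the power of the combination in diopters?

P = -0.809 D

P₁ = 1/f₁ = 1/(1.14 m) = +0.8772 D; P₂ = 1/f₂ = 1/(-0.593 m) = -1.686 D.
For thin lenses in contact, P = P₁ + P₂ = (+0.8772) + (-1.686) = -0.809 D.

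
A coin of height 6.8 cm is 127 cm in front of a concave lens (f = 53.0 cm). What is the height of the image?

For a concave lens, f = -53.0 cm.
1/d_i = 1/f − 1/d_o = 1/(-53.00) − 1/(127) = -0.02674, so d_i = -37.39 cm.
m = −d_i/d_o = +0.2944.
|h_i| = |m|·h_o = 0.2944 × 6.8 = 2.00 cm. The image is virtual, upright and reduced, on the same side as the object.

2.00 cm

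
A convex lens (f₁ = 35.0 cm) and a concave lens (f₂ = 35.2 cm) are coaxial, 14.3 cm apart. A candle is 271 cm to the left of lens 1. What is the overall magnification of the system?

Lens 1: 1/d_i1 = 1/(35.0) − 1/(271) = 0.02488, so d_i1 = 40.19 cm; m₁ = −d_i1/d_o1 = -0.1483.
d_o2 = 14.3 − (40.19) = -25.89 cm (virtual object).
f₂ = −35.2 cm (diverging).
Lens 2: 1/d_i2 = 1/(-35.2) − 1/(-25.89) = 0.01022, so d_i2 = 97.89 cm; m₂ = −d_i2/d_o2 = +3.781.
m = m₁·m₂ = (-0.1483)(+3.781) = -0.561.

m = -0.561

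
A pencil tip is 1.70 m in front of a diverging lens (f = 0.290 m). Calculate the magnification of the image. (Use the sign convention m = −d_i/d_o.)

m = +0.146

For a diverging lens, f = -0.290 m.
1/d_i = 1/f − 1/d_o = 1/(-0.2900) − 1/(1.70) = -4.037, so d_i = -0.2477 m.
m = −d_i/d_o = −(-0.2477)/(1.70) = +0.146.
The image is virtual, upright and reduced, on the same side as the object.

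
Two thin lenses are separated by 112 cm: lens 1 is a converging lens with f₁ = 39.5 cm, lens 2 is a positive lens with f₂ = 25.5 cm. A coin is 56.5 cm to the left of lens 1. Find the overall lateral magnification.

Lens 1: 1/d_i1 = 1/(39.5) − 1/(56.5) = 0.007617, so d_i1 = 131.3 cm; m₁ = −d_i1/d_o1 = -2.324.
d_o2 = 112 − (131.3) = -19.30 cm (virtual object).
Lens 2: 1/d_i2 = 1/(25.5) − 1/(-19.30) = 0.09103, so d_i2 = 10.99 cm; m₂ = −d_i2/d_o2 = +0.5692.
m = m₁·m₂ = (-2.324)(+0.5692) = -1.32.

m = -1.32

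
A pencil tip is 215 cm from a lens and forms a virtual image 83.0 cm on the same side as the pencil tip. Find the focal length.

f = -135 cm (diverging)

Virtual image ⇒ d_i = −83.0 cm.
1/f = 1/d_o + 1/d_i = 1/(215) + 1/(-83.0) = -0.007397, so f = -135 cm.
Since f is negative, the lens is diverging.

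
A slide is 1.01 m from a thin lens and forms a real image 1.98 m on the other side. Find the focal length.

Real image ⇒ d_i = +1.98 m.
1/f = 1/d_o + 1/d_i = 1/(1.01) + 1/(1.98) = 1.495, so f = 0.669 m.
Since f is positive, the thin lens is converging.

f = 0.669 m (converging)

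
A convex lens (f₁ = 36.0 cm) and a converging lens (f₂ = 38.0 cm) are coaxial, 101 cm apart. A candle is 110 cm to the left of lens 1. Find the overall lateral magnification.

Lens 1: 1/d_i1 = 1/(36.0) − 1/(110) = 0.01869, so d_i1 = 53.51 cm; m₁ = −d_i1/d_o1 = -0.4865.
d_o2 = 101 − (53.51) = 47.49 cm.
Lens 2: 1/d_i2 = 1/(38.0) − 1/(47.49) = 0.005259, so d_i2 = 190.2 cm; m₂ = −d_i2/d_o2 = -4.004.
m = m₁·m₂ = (-0.4865)(-4.004) = +1.95.

m = +1.95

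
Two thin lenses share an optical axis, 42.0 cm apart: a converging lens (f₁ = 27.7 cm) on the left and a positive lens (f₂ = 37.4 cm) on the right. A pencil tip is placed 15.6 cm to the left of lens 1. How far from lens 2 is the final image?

Lens 1: 1/d_i1 = 1/f₁ − 1/d_o1 = 1/(27.7) − 1/(15.6) = -0.02800, so d_i1 = -35.71 cm.
The intermediate image is 35.71 cm to the left of lens 1 (virtual), which is 42.0 − (-35.71) = 77.71 cm to the left of lens 2, so d_o2 = +77.71 cm.
Lens 2: 1/d_i2 = 1/f₂ − 1/d_o2 = 1/(37.4) − 1/(77.71) = 0.01387, so d_i2 = 72.1 cm.
The final image is real, 72.1 cm to the right of lens 2 (overall magnification ≈ -2.1).

72.1 cm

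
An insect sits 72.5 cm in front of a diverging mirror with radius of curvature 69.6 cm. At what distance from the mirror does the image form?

23.5 cm

f = R/2 = 69.6/2 = 34.80 cm; for a diverging mirror, f = -34.80 cm.
Mirror equation: 1/q = 1/f − 1/p = 1/(-34.80) − 1/(72.5) = -0.02874 − 0.01379 = -0.04253, so q = -23.5 cm.
The image is virtual, upright and reduced, behind the mirror.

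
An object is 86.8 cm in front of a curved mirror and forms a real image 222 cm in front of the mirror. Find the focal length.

f = 62.4 cm (concave)

Real image ⇒ d_i = +222 cm.
1/f = 1/d_o + 1/d_i = 1/(86.8) + 1/(222) = 0.01603, so f = 62.4 cm.
Since f is positive, the curved mirror is concave.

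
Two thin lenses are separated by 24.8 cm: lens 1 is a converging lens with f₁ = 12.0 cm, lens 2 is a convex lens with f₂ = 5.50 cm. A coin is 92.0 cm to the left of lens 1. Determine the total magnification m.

m = +0.150

Lens 1: 1/d_i1 = 1/(12.0) − 1/(92.0) = 0.07246, so d_i1 = 13.80 cm; m₁ = −d_i1/d_o1 = -0.1500.
d_o2 = 24.8 − (13.80) = 11.00 cm.
Lens 2: 1/d_i2 = 1/(5.50) − 1/(11.00) = 0.09091, so d_i2 = 11.00 cm; m₂ = −d_i2/d_o2 = -1.000.
m = m₁·m₂ = (-0.1500)(-1.000) = +0.150.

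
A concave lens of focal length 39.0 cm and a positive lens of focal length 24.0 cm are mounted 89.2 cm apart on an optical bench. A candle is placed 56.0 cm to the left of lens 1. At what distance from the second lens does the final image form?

30.5 cm

Lens 1 is diverging, so f₁ = −39.0 cm.
Lens 1: 1/d_i1 = 1/f₁ − 1/d_o1 = 1/(-39.0) − 1/(56.0) = -0.04350, so d_i1 = -22.99 cm.
The intermediate image is 22.99 cm to the left of lens 1 (virtual), which is 89.2 − (-22.99) = 112.2 cm to the left of lens 2, so d_o2 = +112.2 cm.
Lens 2: 1/d_i2 = 1/f₂ − 1/d_o2 = 1/(24.0) − 1/(112.2) = 0.03275, so d_i2 = 30.5 cm.
The final image is real, 30.5 cm to the right of lens 2 (overall magnification ≈ -0.11).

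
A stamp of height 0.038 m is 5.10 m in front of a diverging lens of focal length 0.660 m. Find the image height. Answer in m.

0.00435 m

For a diverging lens, f = -0.660 m.
1/d_i = 1/f − 1/d_o = 1/(-0.6600) − 1/(5.10) = -1.711, so d_i = -0.5844 m.
m = −d_i/d_o = +0.1146.
|h_i| = |m|·h_o = 0.1146 × 0.038 = 0.00435 m. The image is virtual, upright and reduced, on the same side as the object.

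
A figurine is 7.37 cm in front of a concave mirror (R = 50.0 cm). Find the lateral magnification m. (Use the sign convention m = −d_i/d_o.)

m = +1.42

f = R/2 = 50.0/2 = 25.00 cm.
1/d_i = 1/f − 1/d_o = 1/(25.00) − 1/(7.37) = -0.09569, so d_i = -10.45 cm.
m = −d_i/d_o = −(-10.45)/(7.37) = +1.42.
The image is virtual, upright and enlarged, behind the mirror.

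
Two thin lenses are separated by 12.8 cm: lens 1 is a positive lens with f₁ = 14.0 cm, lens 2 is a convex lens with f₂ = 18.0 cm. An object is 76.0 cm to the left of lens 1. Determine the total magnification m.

m = -0.182

Lens 1: 1/d_i1 = 1/(14.0) − 1/(76.0) = 0.05827, so d_i1 = 17.16 cm; m₁ = −d_i1/d_o1 = -0.2258.
d_o2 = 12.8 − (17.16) = -4.360 cm (virtual object).
Lens 2: 1/d_i2 = 1/(18.0) − 1/(-4.360) = 0.2849, so d_i2 = 3.510 cm; m₂ = −d_i2/d_o2 = +0.8050.
m = m₁·m₂ = (-0.2258)(+0.8050) = -0.182.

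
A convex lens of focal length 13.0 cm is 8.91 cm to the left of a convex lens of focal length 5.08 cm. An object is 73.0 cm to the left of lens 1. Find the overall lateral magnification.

Lens 1: 1/d_i1 = 1/(13.0) − 1/(73.0) = 0.06322, so d_i1 = 15.82 cm; m₁ = −d_i1/d_o1 = -0.2167.
d_o2 = 8.91 − (15.82) = -6.910 cm (virtual object).
Lens 2: 1/d_i2 = 1/(5.08) − 1/(-6.910) = 0.3416, so d_i2 = 2.928 cm; m₂ = −d_i2/d_o2 = +0.4237.
m = m₁·m₂ = (-0.2167)(+0.4237) = -0.0918.

m = -0.0918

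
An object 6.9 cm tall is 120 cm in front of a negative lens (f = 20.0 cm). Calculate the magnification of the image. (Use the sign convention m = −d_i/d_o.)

m = +0.143

For a negative lens, f = -20.0 cm.
1/d_i = 1/f − 1/d_o = 1/(-20.00) − 1/(120) = -0.05833, so d_i = -17.14 cm.
m = −d_i/d_o = −(-17.14)/(120) = +0.143.
The image is virtual, upright and reduced, on the same side as the object.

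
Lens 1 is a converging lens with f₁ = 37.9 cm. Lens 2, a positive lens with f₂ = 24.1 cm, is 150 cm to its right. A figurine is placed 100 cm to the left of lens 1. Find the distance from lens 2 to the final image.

33.1 cm

Lens 1: 1/d_i1 = 1/f₁ − 1/d_o1 = 1/(37.9) − 1/(100) = 0.01639, so d_i1 = 61.03 cm.
The intermediate image is 61.03 cm to the right of lens 1, which is 150 − (61.03) = 88.97 cm to the left of lens 2, so d_o2 = +88.97 cm.
Lens 2: 1/d_i2 = 1/f₂ − 1/d_o2 = 1/(24.1) − 1/(88.97) = 0.03025, so d_i2 = 33.1 cm.
The final image is real, 33.1 cm to the right of lens 2 (overall magnification ≈ 0.23).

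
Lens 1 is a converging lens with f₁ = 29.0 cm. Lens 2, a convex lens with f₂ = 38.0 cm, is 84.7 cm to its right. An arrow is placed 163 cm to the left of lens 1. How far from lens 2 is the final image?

Lens 1: 1/d_i1 = 1/f₁ − 1/d_o1 = 1/(29.0) − 1/(163) = 0.02835, so d_i1 = 35.28 cm.
The intermediate image is 35.28 cm to the right of lens 1, which is 84.7 − (35.28) = 49.42 cm to the left of lens 2, so d_o2 = +49.42 cm.
Lens 2: 1/d_i2 = 1/f₂ − 1/d_o2 = 1/(38.0) − 1/(49.42) = 0.006081, so d_i2 = 164 cm.
The final image is real, 164 cm to the right of lens 2 (overall magnification ≈ 0.72).

164 cm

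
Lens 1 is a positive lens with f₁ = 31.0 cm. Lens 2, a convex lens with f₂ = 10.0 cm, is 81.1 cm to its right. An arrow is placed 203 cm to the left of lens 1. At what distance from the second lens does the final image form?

Lens 1: 1/d_i1 = 1/f₁ − 1/d_o1 = 1/(31.0) − 1/(203) = 0.02733, so d_i1 = 36.59 cm.
The intermediate image is 36.59 cm to the right of lens 1, which is 81.1 − (36.59) = 44.51 cm to the left of lens 2, so d_o2 = +44.51 cm.
Lens 2: 1/d_i2 = 1/f₂ − 1/d_o2 = 1/(10.0) − 1/(44.51) = 0.07753, so d_i2 = 12.9 cm.
The final image is real, 12.9 cm to the right of lens 2 (overall magnification ≈ 0.052).

12.9 cm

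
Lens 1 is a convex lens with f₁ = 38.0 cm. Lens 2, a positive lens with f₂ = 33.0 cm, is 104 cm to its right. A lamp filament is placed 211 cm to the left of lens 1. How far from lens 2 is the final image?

77.2 cm

Lens 1: 1/d_i1 = 1/f₁ − 1/d_o1 = 1/(38.0) − 1/(211) = 0.02158, so d_i1 = 46.35 cm.
The intermediate image is 46.35 cm to the right of lens 1, which is 104 − (46.35) = 57.65 cm to the left of lens 2, so d_o2 = +57.65 cm.
Lens 2: 1/d_i2 = 1/f₂ − 1/d_o2 = 1/(33.0) − 1/(57.65) = 0.01296, so d_i2 = 77.2 cm.
The final image is real, 77.2 cm to the right of lens 2 (overall magnification ≈ 0.29).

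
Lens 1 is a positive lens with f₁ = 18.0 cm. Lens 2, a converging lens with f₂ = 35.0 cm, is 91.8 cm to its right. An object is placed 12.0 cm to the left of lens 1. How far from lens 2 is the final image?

Lens 1: 1/d_i1 = 1/f₁ − 1/d_o1 = 1/(18.0) − 1/(12.0) = -0.02778, so d_i1 = -36.00 cm.
The intermediate image is 36.00 cm to the left of lens 1 (virtual), which is 91.8 − (-36.00) = 127.8 cm to the left of lens 2, so d_o2 = +127.8 cm.
Lens 2: 1/d_i2 = 1/f₂ − 1/d_o2 = 1/(35.0) − 1/(127.8) = 0.02075, so d_i2 = 48.2 cm.
The final image is real, 48.2 cm to the right of lens 2 (overall magnification ≈ -1.1).

48.2 cm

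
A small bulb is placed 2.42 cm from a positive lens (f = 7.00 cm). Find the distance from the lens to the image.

Thin-lens equation: 1/d_i = 1/f − 1/d_o = 1/(7.000) − 1/(2.42) = 0.1429 − 0.4132 = -0.2704, so d_i = -3.70 cm.
The image is virtual, upright and enlarged, on the same side as the object.

3.70 cm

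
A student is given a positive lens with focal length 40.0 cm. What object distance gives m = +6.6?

m = −d_i/d_o ⇒ d_i = −m·d_o.
1/f = 1/d_o + 1/d_i = 1/d_o − 1/(m·d_o) = (1 − 1/m)/d_o, so d_o = f(1 − 1/m) = (40.00)(1 − 1/(+6.6)) = 33.9 cm.

33.9 cm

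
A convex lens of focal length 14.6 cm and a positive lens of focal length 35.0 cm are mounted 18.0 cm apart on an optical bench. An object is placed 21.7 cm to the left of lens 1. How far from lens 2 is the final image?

15.1 cm

Lens 1: 1/d_i1 = 1/f₁ − 1/d_o1 = 1/(14.6) − 1/(21.7) = 0.02241, so d_i1 = 44.62 cm.
The intermediate image is 44.62 cm to the right of lens 1, which lies 26.62 cm to the right of lens 2 — a virtual object — so d_o2 = −26.62 cm.
Lens 2: 1/d_i2 = 1/f₂ − 1/d_o2 = 1/(35.0) − 1/(-26.62) = 0.06614, so d_i2 = 15.1 cm.
The final image is real, 15.1 cm to the right of lens 2 (overall magnification ≈ -1.2).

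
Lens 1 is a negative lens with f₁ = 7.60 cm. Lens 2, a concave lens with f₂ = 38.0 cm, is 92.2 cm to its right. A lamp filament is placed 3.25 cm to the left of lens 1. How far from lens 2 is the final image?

Lens 1 is diverging, so f₁ = −7.60 cm.
Lens 1: 1/d_i1 = 1/f₁ − 1/d_o1 = 1/(-7.60) − 1/(3.25) = -0.4393, so d_i1 = -2.276 cm.
The intermediate image is 2.276 cm to the left of lens 1 (virtual), which is 92.2 − (-2.276) = 94.48 cm to the left of lens 2, so d_o2 = +94.48 cm.
Lens 2 is diverging, so f₂ = −38.0 cm.
Lens 2: 1/d_i2 = 1/f₂ − 1/d_o2 = 1/(-38.0) − 1/(94.48) = -0.03690, so d_i2 = -27.1 cm.
The final image is virtual, 27.1 cm to the left of lens 2 (overall magnification ≈ 0.20).

27.1 cm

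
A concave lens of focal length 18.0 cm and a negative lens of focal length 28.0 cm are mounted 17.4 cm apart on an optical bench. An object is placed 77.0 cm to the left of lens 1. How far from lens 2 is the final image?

14.9 cm

Lens 1 is diverging, so f₁ = −18.0 cm.
Lens 1: 1/d_i1 = 1/f₁ − 1/d_o1 = 1/(-18.0) − 1/(77.0) = -0.06854, so d_i1 = -14.59 cm.
The intermediate image is 14.59 cm to the left of lens 1 (virtual), which is 17.4 − (-14.59) = 31.99 cm to the left of lens 2, so d_o2 = +31.99 cm.
Lens 2 is diverging, so f₂ = −28.0 cm.
Lens 2: 1/d_i2 = 1/f₂ − 1/d_o2 = 1/(-28.0) − 1/(31.99) = -0.06697, so d_i2 = -14.9 cm.
The final image is virtual, 14.9 cm to the left of lens 2 (overall magnification ≈ 0.088).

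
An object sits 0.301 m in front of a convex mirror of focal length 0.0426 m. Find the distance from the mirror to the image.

For a convex mirror, f = -0.0426 m.
Mirror equation: 1/d_i = 1/f − 1/d_o = 1/(-0.04260) − 1/(0.301) = -23.47 − 3.322 = -26.80, so d_i = -0.0373 m.
The image is virtual, upright and reduced, behind the mirror.

0.0373 m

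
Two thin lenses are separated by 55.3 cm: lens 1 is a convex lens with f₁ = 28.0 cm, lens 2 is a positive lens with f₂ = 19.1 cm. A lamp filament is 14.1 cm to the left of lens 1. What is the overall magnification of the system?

m = -0.596

Lens 1: 1/d_i1 = 1/(28.0) − 1/(14.1) = -0.03521, so d_i1 = -28.40 cm; m₁ = −d_i1/d_o1 = +2.014.
d_o2 = 55.3 − (-28.40) = 83.70 cm.
Lens 2: 1/d_i2 = 1/(19.1) − 1/(83.70) = 0.04041, so d_i2 = 24.75 cm; m₂ = −d_i2/d_o2 = -0.2957.
m = m₁·m₂ = (+2.014)(-0.2957) = -0.596.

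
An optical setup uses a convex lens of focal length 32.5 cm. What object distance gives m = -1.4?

m = −d_i/d_o ⇒ d_i = −m·d_o.
1/f = 1/d_o + 1/d_i = 1/d_o − 1/(m·d_o) = (1 − 1/m)/d_o, so d_o = f(1 − 1/m) = (32.50)(1 − 1/(-1.4)) = 55.7 cm.

55.7 cm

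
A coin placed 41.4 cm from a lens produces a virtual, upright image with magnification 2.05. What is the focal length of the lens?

m = −d_i/d_o ⇒ d_i = −m·d_o = −(+2.05)·(41.4) = -84.87 cm.
1/f = 1/d_o + 1/d_i = 1/(41.4) + 1/(-84.87) = 0.01237, so f = 80.8 cm.
Since f is positive, the lens is converging.

f = 80.8 cm (converging)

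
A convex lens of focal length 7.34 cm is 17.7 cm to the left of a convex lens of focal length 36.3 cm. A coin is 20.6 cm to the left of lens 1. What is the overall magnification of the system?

m = -0.670

Lens 1: 1/d_i1 = 1/(7.34) − 1/(20.6) = 0.08770, so d_i1 = 11.40 cm; m₁ = −d_i1/d_o1 = -0.5534.
d_o2 = 17.7 − (11.40) = 6.300 cm.
Lens 2: 1/d_i2 = 1/(36.3) − 1/(6.300) = -0.1312, so d_i2 = -7.623 cm; m₂ = −d_i2/d_o2 = +1.210.
m = m₁·m₂ = (-0.5534)(+1.210) = -0.670.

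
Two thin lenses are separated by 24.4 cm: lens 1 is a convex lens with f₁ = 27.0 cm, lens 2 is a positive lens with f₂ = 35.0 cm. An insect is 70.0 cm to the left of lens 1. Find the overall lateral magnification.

Lens 1: 1/d_i1 = 1/(27.0) − 1/(70.0) = 0.02275, so d_i1 = 43.95 cm; m₁ = −d_i1/d_o1 = -0.6279.
d_o2 = 24.4 − (43.95) = -19.55 cm (virtual object).
Lens 2: 1/d_i2 = 1/(35.0) − 1/(-19.55) = 0.07972, so d_i2 = 12.54 cm; m₂ = −d_i2/d_o2 = +0.6416.
m = m₁·m₂ = (-0.6279)(+0.6416) = -0.403.

m = -0.403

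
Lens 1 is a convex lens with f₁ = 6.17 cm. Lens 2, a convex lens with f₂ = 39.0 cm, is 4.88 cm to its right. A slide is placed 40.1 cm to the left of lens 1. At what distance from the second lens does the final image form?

2.27 cm

Lens 1: 1/d_i1 = 1/f₁ − 1/d_o1 = 1/(6.17) − 1/(40.1) = 0.1371, so d_i1 = 7.292 cm.
The intermediate image is 7.292 cm to the right of lens 1, which lies 2.412 cm to the right of lens 2 — a virtual object — so d_o2 = −2.412 cm.
Lens 2: 1/d_i2 = 1/f₂ − 1/d_o2 = 1/(39.0) − 1/(-2.412) = 0.4402, so d_i2 = 2.27 cm.
The final image is real, 2.27 cm to the right of lens 2 (overall magnification ≈ -0.17).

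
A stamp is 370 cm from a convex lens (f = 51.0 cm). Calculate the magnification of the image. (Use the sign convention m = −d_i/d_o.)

1/d_i = 1/f − 1/d_o = 1/(51.00) − 1/(370) = 0.01691, so d_i = 59.15 cm.
m = −d_i/d_o = −(59.15)/(370) = -0.160.
The image is real, inverted and reduced, on the far side of the lens.

m = -0.160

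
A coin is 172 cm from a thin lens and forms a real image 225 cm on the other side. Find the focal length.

f = 97.5 cm (converging)

Real image ⇒ d_i = +225 cm.
1/f = 1/d_o + 1/d_i = 1/(172) + 1/(225) = 0.01026, so f = 97.5 cm.
Since f is positive, the thin lens is converging.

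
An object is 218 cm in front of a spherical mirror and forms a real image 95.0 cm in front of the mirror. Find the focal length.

Real image ⇒ d_i = +95.0 cm.
1/f = 1/d_o + 1/d_i = 1/(218) + 1/(95.0) = 0.01511, so f = 66.2 cm.
Since f is positive, the spherical mirror is concave.

f = 66.2 cm (concave)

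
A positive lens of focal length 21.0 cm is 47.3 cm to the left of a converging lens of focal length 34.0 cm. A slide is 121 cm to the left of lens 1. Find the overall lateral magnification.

m = -0.590

Lens 1: 1/d_i1 = 1/(21.0) − 1/(121) = 0.03935, so d_i1 = 25.41 cm; m₁ = −d_i1/d_o1 = -0.2100.
d_o2 = 47.3 − (25.41) = 21.89 cm.
Lens 2: 1/d_i2 = 1/(34.0) − 1/(21.89) = -0.01627, so d_i2 = -61.46 cm; m₂ = −d_i2/d_o2 = +2.808.
m = m₁·m₂ = (-0.2100)(+2.808) = -0.590.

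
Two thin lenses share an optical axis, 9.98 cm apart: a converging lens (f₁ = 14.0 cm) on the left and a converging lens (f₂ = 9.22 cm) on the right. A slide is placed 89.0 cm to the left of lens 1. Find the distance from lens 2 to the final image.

Lens 1: 1/d_i1 = 1/f₁ − 1/d_o1 = 1/(14.0) − 1/(89.0) = 0.06019, so d_i1 = 16.61 cm.
The intermediate image is 16.61 cm to the right of lens 1, which lies 6.630 cm to the right of lens 2 — a virtual object — so d_o2 = −6.630 cm.
Lens 2: 1/d_i2 = 1/f₂ − 1/d_o2 = 1/(9.22) − 1/(-6.630) = 0.2593, so d_i2 = 3.86 cm.
The final image is real, 3.86 cm to the right of lens 2 (overall magnification ≈ -0.11).

3.86 cm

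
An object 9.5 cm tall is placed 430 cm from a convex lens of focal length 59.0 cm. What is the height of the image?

1/d_i = 1/f − 1/d_o = 1/(59.00) − 1/(430) = 0.01462, so d_i = 68.38 cm.
m = −d_i/d_o = -0.1590.
|h_i| = |m|·h_o = 0.1590 × 9.5 = 1.51 cm. The image is real, inverted and reduced, on the far side of the lens.

1.51 cm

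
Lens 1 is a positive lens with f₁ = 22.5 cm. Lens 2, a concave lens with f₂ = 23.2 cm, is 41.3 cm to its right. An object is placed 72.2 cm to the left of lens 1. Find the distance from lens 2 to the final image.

Lens 1: 1/d_i1 = 1/f₁ − 1/d_o1 = 1/(22.5) − 1/(72.2) = 0.03059, so d_i1 = 32.69 cm.
The intermediate image is 32.69 cm to the right of lens 1, which is 41.3 − (32.69) = 8.610 cm to the left of lens 2, so d_o2 = +8.610 cm.
Lens 2 is diverging, so f₂ = −23.2 cm.
Lens 2: 1/d_i2 = 1/f₂ − 1/d_o2 = 1/(-23.2) − 1/(8.610) = -0.1592, so d_i2 = -6.28 cm.
The final image is virtual, 6.28 cm to the left of lens 2 (overall magnification ≈ -0.33).

6.28 cm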